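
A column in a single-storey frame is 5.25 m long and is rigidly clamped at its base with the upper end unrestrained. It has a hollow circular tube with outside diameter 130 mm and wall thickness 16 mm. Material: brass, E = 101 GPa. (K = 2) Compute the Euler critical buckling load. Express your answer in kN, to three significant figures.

P_cr ≈ 85.8 kN

Inner diameter d_i = 130 − 2×16 = 98.00 mm
I = π(d_o⁴ − d_i⁴)/64 = π(130⁴ − 98.00⁴)/64 = 9.492×10^6 mm⁴
I = 9.492×10^6 mm⁴ = 9.492×10^-6 m⁴
Effective length L_e = K·L = 2 × 5.25 = 10.50 m
P_cr = π²EI / L_e² = π² × 101×10⁹ × 9.492×10^-6 / 10.50² = 8.582×10^4 N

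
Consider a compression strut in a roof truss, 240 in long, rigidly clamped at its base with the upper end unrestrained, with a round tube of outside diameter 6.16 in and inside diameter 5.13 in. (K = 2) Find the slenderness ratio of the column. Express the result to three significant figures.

λ ≈ 240

d_o = 6.16 in, d_i = 5.13 in
I = π(d_o⁴ − d_i⁴)/64 = π(6.16⁴ − 5.130⁴)/64 = 36.68 in⁴
A = 9.133 in²;  r_min = √(I/A) = √(36.68/9.133) = 2.004 in
L_e = K·L = 2 × 240 = 480.0 in
λ = L_e / r_min = 480.00 / 2.004 = 240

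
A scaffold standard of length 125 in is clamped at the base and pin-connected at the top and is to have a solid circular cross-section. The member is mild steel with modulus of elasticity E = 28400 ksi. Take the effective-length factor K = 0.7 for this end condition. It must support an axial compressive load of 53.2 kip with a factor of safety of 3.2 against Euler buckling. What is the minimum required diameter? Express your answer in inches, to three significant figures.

d ≈ 3.12 in

Required P_cr = n·P = 3.2 × 53.2 = 170.2 kip
L_e = K·L = 0.7 × 125 = 87.50 in
Required I = P_cr·L_e²/(π²E) = 1.702×10^5 × 87.50² / (π² × 2.84×10^7) = 4.650 in⁴
Solid circle: I = πd⁴/64  ⇒  d = (64I/π)^(1/4) = (64×4.650/π)^(1/4) = 3.12 in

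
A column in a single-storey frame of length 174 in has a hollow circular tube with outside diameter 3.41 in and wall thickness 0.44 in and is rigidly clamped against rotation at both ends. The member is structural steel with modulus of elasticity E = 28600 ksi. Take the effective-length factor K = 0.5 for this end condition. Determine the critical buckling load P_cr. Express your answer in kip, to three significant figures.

P_cr ≈ 173 kip

Inner diameter d_i = 3.41 − 2×0.44 = 2.530 in
I = π(d_o⁴ − d_i⁴)/64 = π(3.41⁴ − 2.530⁴)/64 = 4.626 in⁴
Effective length L_e = K·L = 0.5 × 174 = 87.00 in
P_cr = π²EI / L_e² = π² × 28600×10³ × 4.626 / 87.00² = 1.725×10^5 lb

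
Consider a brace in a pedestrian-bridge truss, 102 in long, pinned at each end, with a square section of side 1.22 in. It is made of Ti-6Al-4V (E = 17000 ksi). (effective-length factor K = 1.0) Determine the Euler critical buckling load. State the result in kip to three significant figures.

P_cr ≈ 2.98 kip

I = a⁴/12 = 1.22⁴/12 = 0.1846 in⁴
Effective length L_e = K·L = 1 × 102 = 102.0 in
P_cr = π²EI / L_e² = π² × 17000×10³ × 0.1846 / 102.0² = 2.977×10^3 lb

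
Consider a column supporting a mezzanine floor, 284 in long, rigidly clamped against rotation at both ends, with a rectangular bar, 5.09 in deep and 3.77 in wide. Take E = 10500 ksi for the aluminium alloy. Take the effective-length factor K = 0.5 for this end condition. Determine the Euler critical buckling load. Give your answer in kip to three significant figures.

P_cr ≈ 117 kip

Buckling occurs about the weak axis: I_min = h·b³/12 with b = 3.77 in (the shorter side).
I_min = 5.09×3.77³/12 = 22.73 in⁴
Effective length L_e = K·L = 0.5 × 284 = 142.0 in
P_cr = π²EI / L_e² = π² × 10500×10³ × 22.73 / 142.0² = 1.168×10^5 lb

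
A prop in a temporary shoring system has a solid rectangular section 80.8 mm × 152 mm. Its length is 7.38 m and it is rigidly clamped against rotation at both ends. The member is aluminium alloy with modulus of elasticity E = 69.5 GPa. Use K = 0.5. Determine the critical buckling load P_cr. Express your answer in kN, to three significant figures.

P_cr ≈ 337 kN

Buckling occurs about the weak axis: I_min = h·b³/12 with b = 80.8 mm (the shorter side).
I_min = 152×80.8³/12 = 6.682×10^6 mm⁴
I = 6.682×10^6 mm⁴ = 6.682×10^-6 m⁴
Effective length L_e = K·L = 0.5 × 7.38 = 3.690 m
P_cr = π²EI / L_e² = π² × 69.5×10⁹ × 6.682×10^-6 / 3.690² = 3.366×10^5 N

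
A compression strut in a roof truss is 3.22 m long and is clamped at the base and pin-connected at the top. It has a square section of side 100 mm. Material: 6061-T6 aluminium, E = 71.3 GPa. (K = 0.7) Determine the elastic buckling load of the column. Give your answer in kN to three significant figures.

I = a⁴/12 = 100⁴/12 = 8.333×10^6 mm⁴
I = 8.333×10^6 mm⁴ = 8.333×10^-6 m⁴
Effective length L_e = K·L = 0.7 × 3.22 = 2.254 m
P_cr = π²EI / L_e² = π² × 71.3×10⁹ × 8.333×10^-6 / 2.254² = 1.154×10^6 N

P_cr ≈ 1150 kN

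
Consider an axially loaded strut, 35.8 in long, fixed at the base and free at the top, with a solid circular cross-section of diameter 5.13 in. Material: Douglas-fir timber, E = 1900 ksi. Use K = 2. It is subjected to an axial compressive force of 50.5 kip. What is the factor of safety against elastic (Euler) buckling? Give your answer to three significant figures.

I = πd⁴/64 = π×5.13⁴/64 = 34.00 in⁴
Effective length L_e = K·L = 2 × 35.8 = 71.60 in
P_cr = π²EI / L_e² = π² × 1900×10³ × 34.00 / 71.60² = 1.244×10^5 lb
Factor of safety n = P_cr / P = 124.36 / 50.5 = 2.46

n ≈ 2.46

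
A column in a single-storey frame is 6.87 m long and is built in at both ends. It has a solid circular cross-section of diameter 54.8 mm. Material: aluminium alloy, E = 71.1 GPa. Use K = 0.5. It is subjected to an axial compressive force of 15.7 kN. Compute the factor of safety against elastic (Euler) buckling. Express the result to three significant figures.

n ≈ 1.68

I = πd⁴/64 = π×54.8⁴/64 = 4.427×10^5 mm⁴
I = 4.427×10^5 mm⁴ = 4.427×10^-7 m⁴
Effective length L_e = K·L = 0.5 × 6.87 = 3.435 m
P_cr = π²EI / L_e² = π² × 71.1×10⁹ × 4.427×10^-7 / 3.435² = 2.633×10^4 N
Factor of safety n = P_cr / P = 26.327 / 15.7 = 1.68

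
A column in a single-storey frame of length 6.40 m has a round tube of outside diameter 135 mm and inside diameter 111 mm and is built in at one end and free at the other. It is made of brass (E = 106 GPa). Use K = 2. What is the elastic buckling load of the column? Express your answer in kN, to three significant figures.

d_o = 135 mm, d_i = 111 mm
I = π(d_o⁴ − d_i⁴)/64 = π(135⁴ − 111.0⁴)/64 = 8.853×10^6 mm⁴
I = 8.853×10^6 mm⁴ = 8.853×10^-6 m⁴
Effective length L_e = K·L = 2 × 6.40 = 12.80 m
P_cr = π²EI / L_e² = π² × 106×10⁹ × 8.853×10^-6 / 12.80² = 5.653×10^4 N

P_cr ≈ 56.5 kN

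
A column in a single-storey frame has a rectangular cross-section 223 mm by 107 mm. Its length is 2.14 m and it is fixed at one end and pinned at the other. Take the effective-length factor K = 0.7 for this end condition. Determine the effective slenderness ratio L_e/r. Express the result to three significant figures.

For a rectangle r_min = b/√12 = 107/√12 = 30.89 mm
L_e = K·L = 0.7 × 2.14 m = 1.498 m = 1498.0 mm
λ = L_e / r_min = 1498.0 / 30.89 = 48.5

λ ≈ 48.5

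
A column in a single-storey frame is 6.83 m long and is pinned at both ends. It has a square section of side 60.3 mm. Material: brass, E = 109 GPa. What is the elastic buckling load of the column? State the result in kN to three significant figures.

I = a⁴/12 = 60.3⁴/12 = 1.102×10^6 mm⁴
I = 1.102×10^6 mm⁴ = 1.102×10^-6 m⁴
Effective length L_e = K·L = 1 × 6.83 = 6.830 m
P_cr = π²EI / L_e² = π² × 109×10⁹ × 1.102×10^-6 / 6.830² = 2.541×10^4 N

P_cr ≈ 25.4 kN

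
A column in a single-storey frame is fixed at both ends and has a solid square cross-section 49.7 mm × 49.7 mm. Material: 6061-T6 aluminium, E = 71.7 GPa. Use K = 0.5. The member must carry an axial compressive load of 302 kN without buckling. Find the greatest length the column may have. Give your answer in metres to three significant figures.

I = a⁴/12 = 49.7⁴/12 = 5.084×10^5 mm⁴
I = 5.084×10^-7 m⁴
At the buckling limit P_cr = P = 3.020×10^5 N
From P_cr = π²EI/(K·L)²:  L = (1/K)·√(π²EI/P_cr) = (1/0.5)·√(π²×7.17×10^10×5.084×10^-7/3.020×10^5)
L = 2.18 m

L_max ≈ 2.18 m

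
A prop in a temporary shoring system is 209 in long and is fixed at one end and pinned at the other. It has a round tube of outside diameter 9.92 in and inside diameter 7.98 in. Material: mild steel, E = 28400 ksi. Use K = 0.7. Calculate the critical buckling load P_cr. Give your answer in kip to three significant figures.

d_o = 9.92 in, d_i = 7.98 in
I = π(d_o⁴ − d_i⁴)/64 = π(9.92⁴ − 7.980⁴)/64 = 276.3 in⁴
Effective length L_e = K·L = 0.7 × 209 = 146.3 in
P_cr = π²EI / L_e² = π² × 28400×10³ × 276.3 / 146.3² = 3.618×10^6 lb

P_cr ≈ 3620 kip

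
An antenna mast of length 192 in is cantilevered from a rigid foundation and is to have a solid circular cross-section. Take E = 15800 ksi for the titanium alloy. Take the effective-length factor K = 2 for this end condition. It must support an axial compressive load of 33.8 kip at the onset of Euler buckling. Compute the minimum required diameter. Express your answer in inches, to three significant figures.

d ≈ 5.05 in

L_e = K·L = 2 × 192 = 384.0 in
Required I = P_cr·L_e²/(π²E) = 3.380×10^4 × 384.0² / (π² × 1.58×10^7) = 31.96 in⁴
Solid circle: I = πd⁴/64  ⇒  d = (64I/π)^(1/4) = (64×31.96/π)^(1/4) = 5.05 in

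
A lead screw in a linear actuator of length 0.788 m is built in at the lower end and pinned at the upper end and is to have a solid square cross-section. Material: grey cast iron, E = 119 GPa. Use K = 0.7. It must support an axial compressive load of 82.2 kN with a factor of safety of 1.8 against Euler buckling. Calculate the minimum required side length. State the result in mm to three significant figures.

Required P_cr = n·P = 1.8 × 82.2 = 148.0 kN
L_e = K·L = 0.7 × 0.788 = 0.5516 m
Required I = P_cr·L_e²/(π²E) = 1.480×10^5 × 0.5516² / (π² × 1.19×10^11) = 3.833×10^-8 m⁴
I_req = 3.833×10^4 mm⁴
Solid square: I = a⁴/12  ⇒  a = (12I)^(1/4) = (12×3.833×10^4)^(1/4) = 26.0 mm

a ≈ 26.0 mm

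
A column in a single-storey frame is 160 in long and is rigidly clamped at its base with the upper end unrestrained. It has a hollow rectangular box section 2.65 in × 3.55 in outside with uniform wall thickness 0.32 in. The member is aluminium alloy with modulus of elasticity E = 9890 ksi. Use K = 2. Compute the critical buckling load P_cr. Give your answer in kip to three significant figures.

Inner dimensions: h_i = 3.55 − 2×0.32 = 2.910 in, b_i = 2.65 − 2×0.32 = 2.010 in
Weak-axis I_min = (h_o·b_o³ − h_i·b_i³)/12 with b_o = 2.65, b_i = 2.010 in (shorter outer/inner sides).
I_min = (3.55×2.65³ − 2.910×2.010³)/12 = 3.536 in⁴
Effective length L_e = K·L = 2 × 160 = 320.0 in
P_cr = π²EI / L_e² = π² × 9890×10³ × 3.536 / 320.0² = 3.371×10^3 lb

P_cr ≈ 3.37 kip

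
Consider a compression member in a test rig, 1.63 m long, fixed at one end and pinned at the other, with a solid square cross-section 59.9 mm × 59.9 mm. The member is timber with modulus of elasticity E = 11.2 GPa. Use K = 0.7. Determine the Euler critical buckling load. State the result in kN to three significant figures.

I = a⁴/12 = 59.9⁴/12 = 1.073×10^6 mm⁴
I = 1.073×10^6 mm⁴ = 1.073×10^-6 m⁴
Effective length L_e = K·L = 0.7 × 1.63 = 1.141 m
P_cr = π²EI / L_e² = π² × 11.2×10⁹ × 1.073×10^-6 / 1.141² = 9.109×10^4 N

P_cr ≈ 91.1 kN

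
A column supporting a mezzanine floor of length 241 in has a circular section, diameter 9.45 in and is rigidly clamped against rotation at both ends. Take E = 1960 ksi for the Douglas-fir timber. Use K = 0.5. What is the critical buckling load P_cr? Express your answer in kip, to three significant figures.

P_cr ≈ 522 kip

I = πd⁴/64 = π×9.45⁴/64 = 391.5 in⁴
Effective length L_e = K·L = 0.5 × 241 = 120.5 in
P_cr = π²EI / L_e² = π² × 1960×10³ × 391.5 / 120.5² = 5.215×10^5 lb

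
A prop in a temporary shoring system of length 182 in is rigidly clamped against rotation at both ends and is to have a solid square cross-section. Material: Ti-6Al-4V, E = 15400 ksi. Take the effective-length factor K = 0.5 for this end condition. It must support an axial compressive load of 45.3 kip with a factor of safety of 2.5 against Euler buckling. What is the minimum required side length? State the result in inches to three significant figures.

a ≈ 2.93 in

Required P_cr = n·P = 2.5 × 45.3 = 113.2 kip
L_e = K·L = 0.5 × 182 = 91.00 in
Required I = P_cr·L_e²/(π²E) = 1.132×10^5 × 91.00² / (π² × 1.54×10^7) = 6.170 in⁴
Solid square: I = a⁴/12  ⇒  a = (12I)^(1/4) = (12×6.170)^(1/4) = 2.93 in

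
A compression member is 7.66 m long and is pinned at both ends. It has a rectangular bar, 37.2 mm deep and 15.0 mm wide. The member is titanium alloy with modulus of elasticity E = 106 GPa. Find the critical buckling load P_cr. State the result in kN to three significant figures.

P_cr ≈ 0.187 kN

Buckling occurs about the weak axis: I_min = h·b³/12 with b = 15.0 mm (the shorter side).
I_min = 37.2×15.0³/12 = 1.046×10^4 mm⁴
I = 1.046×10^4 mm⁴ = 1.046×10^-8 m⁴
Effective length L_e = K·L = 1 × 7.66 = 7.660 m
P_cr = π²EI / L_e² = π² × 106×10⁹ × 1.046×10^-8 / 7.660² = 186.5 N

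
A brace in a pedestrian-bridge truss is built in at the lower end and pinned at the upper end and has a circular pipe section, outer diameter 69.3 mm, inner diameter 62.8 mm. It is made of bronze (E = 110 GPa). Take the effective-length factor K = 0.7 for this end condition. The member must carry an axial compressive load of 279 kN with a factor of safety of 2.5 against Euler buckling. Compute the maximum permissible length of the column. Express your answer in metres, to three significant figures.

d_o = 69.3 mm, d_i = 62.8 mm
I = π(d_o⁴ − d_i⁴)/64 = π(69.3⁴ − 62.80⁴)/64 = 3.686×10^5 mm⁴
I = 3.686×10^-7 m⁴
Required critical load P_cr = n·P = 2.5 × 279 = 697.5 kN = 6.975×10^5 N
From P_cr = π²EI/(K·L)²:  L = (1/K)·√(π²EI/P_cr) = (1/0.7)·√(π²×1.10×10^11×3.686×10^-7/6.975×10^5)
L = 1.08 m

L_max ≈ 1.08 m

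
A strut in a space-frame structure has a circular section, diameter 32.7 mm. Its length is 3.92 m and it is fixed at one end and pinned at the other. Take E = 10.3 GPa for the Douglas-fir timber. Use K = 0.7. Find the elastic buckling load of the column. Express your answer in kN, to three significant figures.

P_cr ≈ 0.758 kN

I = πd⁴/64 = π×32.7⁴/64 = 5.613×10^4 mm⁴
I = 5.613×10^4 mm⁴ = 5.613×10^-8 m⁴
Effective length L_e = K·L = 0.7 × 3.92 = 2.744 m
P_cr = π²EI / L_e² = π² × 10.3×10⁹ × 5.613×10^-8 / 2.744² = 757.8 N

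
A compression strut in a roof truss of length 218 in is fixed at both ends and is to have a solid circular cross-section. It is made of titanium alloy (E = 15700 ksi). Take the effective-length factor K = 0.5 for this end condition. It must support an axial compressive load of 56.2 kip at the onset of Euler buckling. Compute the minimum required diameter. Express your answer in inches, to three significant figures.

d ≈ 3.06 in

L_e = K·L = 0.5 × 218 = 109.0 in
Required I = P_cr·L_e²/(π²E) = 5.620×10^4 × 109.0² / (π² × 1.57×10^7) = 4.309 in⁴
Solid circle: I = πd⁴/64  ⇒  d = (64I/π)^(1/4) = (64×4.309/π)^(1/4) = 3.06 in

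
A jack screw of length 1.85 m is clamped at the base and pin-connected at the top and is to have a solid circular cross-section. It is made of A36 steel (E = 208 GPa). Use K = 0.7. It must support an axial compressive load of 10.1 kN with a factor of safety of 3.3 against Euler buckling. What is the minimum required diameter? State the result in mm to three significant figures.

d ≈ 27.3 mm

Required P_cr = n·P = 3.3 × 10.1 = 33.33 kN
L_e = K·L = 0.7 × 1.85 = 1.295 m
Required I = P_cr·L_e²/(π²E) = 3.333×10^4 × 1.295² / (π² × 2.08×10^11) = 2.723×10^-8 m⁴
I_req = 2.723×10^4 mm⁴
Solid circle: I = πd⁴/64  ⇒  d = (64I/π)^(1/4) = (64×2.723×10^4/π)^(1/4) = 27.3 mm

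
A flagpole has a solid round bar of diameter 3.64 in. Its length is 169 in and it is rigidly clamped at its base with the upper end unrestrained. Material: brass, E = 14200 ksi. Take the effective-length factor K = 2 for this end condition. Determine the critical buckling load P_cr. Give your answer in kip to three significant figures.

P_cr ≈ 10.6 kip

I = πd⁴/64 = π×3.64⁴/64 = 8.617 in⁴
Effective length L_e = K·L = 2 × 169 = 338.0 in
P_cr = π²EI / L_e² = π² × 14200×10³ × 8.617 / 338.0² = 1.057×10^4 lb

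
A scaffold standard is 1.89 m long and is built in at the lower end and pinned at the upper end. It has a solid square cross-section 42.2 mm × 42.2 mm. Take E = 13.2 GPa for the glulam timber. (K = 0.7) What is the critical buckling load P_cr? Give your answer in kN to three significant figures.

I = a⁴/12 = 42.2⁴/12 = 2.643×10^5 mm⁴
I = 2.643×10^5 mm⁴ = 2.643×10^-7 m⁴
Effective length L_e = K·L = 0.7 × 1.89 = 1.323 m
P_cr = π²EI / L_e² = π² × 13.2×10⁹ × 2.643×10^-7 / 1.323² = 1.967×10^4 N

P_cr ≈ 19.7 kN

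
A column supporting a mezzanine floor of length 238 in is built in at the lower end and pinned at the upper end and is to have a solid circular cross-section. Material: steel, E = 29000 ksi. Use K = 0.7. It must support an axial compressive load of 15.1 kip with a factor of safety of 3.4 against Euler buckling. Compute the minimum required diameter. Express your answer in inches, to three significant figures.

d ≈ 3.17 in

Required P_cr = n·P = 3.4 × 15.1 = 51.34 kip
L_e = K·L = 0.7 × 238 = 166.6 in
Required I = P_cr·L_e²/(π²E) = 5.134×10^4 × 166.6² / (π² × 2.90×10^7) = 4.979 in⁴
Solid circle: I = πd⁴/64  ⇒  d = (64I/π)^(1/4) = (64×4.979/π)^(1/4) = 3.17 in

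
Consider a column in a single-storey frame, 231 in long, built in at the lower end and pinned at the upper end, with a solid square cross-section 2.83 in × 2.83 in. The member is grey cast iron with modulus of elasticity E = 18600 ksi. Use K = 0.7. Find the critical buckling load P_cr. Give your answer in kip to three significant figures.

I = a⁴/12 = 2.83⁴/12 = 5.345 in⁴
Effective length L_e = K·L = 0.7 × 231 = 161.7 in
P_cr = π²EI / L_e² = π² × 18600×10³ × 5.345 / 161.7² = 3.753×10^4 lb

P_cr ≈ 37.5 kip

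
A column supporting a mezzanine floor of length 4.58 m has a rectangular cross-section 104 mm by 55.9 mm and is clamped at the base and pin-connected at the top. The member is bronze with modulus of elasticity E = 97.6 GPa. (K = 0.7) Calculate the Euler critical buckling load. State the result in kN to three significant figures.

Buckling occurs about the weak axis: I_min = h·b³/12 with b = 55.9 mm (the shorter side).
I_min = 104×55.9³/12 = 1.514×10^6 mm⁴
I = 1.514×10^6 mm⁴ = 1.514×10^-6 m⁴
Effective length L_e = K·L = 0.7 × 4.58 = 3.206 m
P_cr = π²EI / L_e² = π² × 97.6×10⁹ × 1.514×10^-6 / 3.206² = 1.419×10^5 N

P_cr ≈ 142 kN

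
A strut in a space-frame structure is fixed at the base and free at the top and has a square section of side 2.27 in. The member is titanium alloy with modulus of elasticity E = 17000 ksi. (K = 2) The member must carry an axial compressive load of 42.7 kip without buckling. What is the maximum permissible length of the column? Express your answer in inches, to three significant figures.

L_max ≈ 46.6 in

I = a⁴/12 = 2.27⁴/12 = 2.213 in⁴
At the buckling limit P_cr = P = 4.270×10^4 lb
From P_cr = π²EI/(K·L)²:  L = (1/K)·√(π²EI/P_cr) = (1/2)·√(π²×1.70×10^7×2.213/4.270×10^4)
L = 46.6 in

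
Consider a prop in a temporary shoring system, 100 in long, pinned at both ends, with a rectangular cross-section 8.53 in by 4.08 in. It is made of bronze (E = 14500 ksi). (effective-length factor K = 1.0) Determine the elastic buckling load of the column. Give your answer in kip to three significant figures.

Buckling occurs about the weak axis: I_min = h·b³/12 with b = 4.08 in (the shorter side).
I_min = 8.53×4.08³/12 = 48.28 in⁴
Effective length L_e = K·L = 1 × 100 = 100.0 in
P_cr = π²EI / L_e² = π² × 14500×10³ × 48.28 / 100.0² = 6.909×10^5 lb

P_cr ≈ 691 kip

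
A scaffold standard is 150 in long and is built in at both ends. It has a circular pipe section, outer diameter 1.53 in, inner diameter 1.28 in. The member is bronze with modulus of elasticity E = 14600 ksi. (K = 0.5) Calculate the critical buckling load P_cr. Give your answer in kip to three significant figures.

d_o = 1.53 in, d_i = 1.28 in
I = π(d_o⁴ − d_i⁴)/64 = π(1.53⁴ − 1.280⁴)/64 = 0.1372 in⁴
Effective length L_e = K·L = 0.5 × 150 = 75.00 in
P_cr = π²EI / L_e² = π² × 14600×10³ × 0.1372 / 75.00² = 3.515×10^3 lb

P_cr ≈ 3.52 kip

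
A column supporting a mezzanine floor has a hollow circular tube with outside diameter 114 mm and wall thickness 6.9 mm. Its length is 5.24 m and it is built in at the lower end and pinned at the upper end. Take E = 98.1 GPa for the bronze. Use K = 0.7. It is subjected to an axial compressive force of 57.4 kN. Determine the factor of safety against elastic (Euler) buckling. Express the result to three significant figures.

Inner diameter d_i = 114 − 2×6.9 = 100.2 mm
I = π(d_o⁴ − d_i⁴)/64 = π(114⁴ − 100.2⁴)/64 = 3.343×10^6 mm⁴
I = 3.343×10^6 mm⁴ = 3.343×10^-6 m⁴
Effective length L_e = K·L = 0.7 × 5.24 = 3.668 m
P_cr = π²EI / L_e² = π² × 98.1×10⁹ × 3.343×10^-6 / 3.668² = 2.405×10^5 N
Factor of safety n = P_cr / P = 240.54 / 57.4 = 4.19

n ≈ 4.19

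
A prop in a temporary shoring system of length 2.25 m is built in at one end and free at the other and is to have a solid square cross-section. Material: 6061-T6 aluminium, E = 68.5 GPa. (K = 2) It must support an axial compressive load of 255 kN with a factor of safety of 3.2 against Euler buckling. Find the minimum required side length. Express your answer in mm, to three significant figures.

a ≈ 131 mm

Required P_cr = n·P = 3.2 × 255 = 816.0 kN
L_e = K·L = 2 × 2.25 = 4.500 m
Required I = P_cr·L_e²/(π²E) = 8.160×10^5 × 4.500² / (π² × 6.85×10^10) = 2.444×10^-5 m⁴
I_req = 2.444×10^7 mm⁴
Solid square: I = a⁴/12  ⇒  a = (12I)^(1/4) = (12×2.444×10^7)^(1/4) = 131 mm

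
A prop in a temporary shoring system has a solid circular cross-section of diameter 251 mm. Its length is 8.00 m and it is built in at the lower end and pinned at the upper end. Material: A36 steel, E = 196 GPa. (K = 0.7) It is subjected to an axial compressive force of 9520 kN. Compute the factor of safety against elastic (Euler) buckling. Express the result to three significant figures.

n ≈ 1.26

I = πd⁴/64 = π×251⁴/64 = 1.948×10^8 mm⁴
I = 1.948×10^8 mm⁴ = 1.948×10^-4 m⁴
Effective length L_e = K·L = 0.7 × 8.00 = 5.600 m
P_cr = π²EI / L_e² = π² × 196×10⁹ × 1.948×10^-4 / 5.600² = 1.202×10^7 N
Factor of safety n = P_cr / P = 12018 / 9520 = 1.26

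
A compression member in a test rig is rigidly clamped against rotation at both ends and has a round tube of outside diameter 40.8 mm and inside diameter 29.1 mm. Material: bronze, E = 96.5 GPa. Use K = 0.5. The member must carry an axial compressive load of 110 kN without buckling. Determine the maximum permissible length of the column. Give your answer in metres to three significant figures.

L_max ≈ 1.87 m

d_o = 40.8 mm, d_i = 29.1 mm
I = π(d_o⁴ − d_i⁴)/64 = π(40.8⁴ − 29.10⁴)/64 = 1.008×10^5 mm⁴
I = 1.008×10^-7 m⁴
At the buckling limit P_cr = P = 1.100×10^5 N
From P_cr = π²EI/(K·L)²:  L = (1/K)·√(π²EI/P_cr) = (1/0.5)·√(π²×9.65×10^10×1.008×10^-7/1.100×10^5)
L = 1.87 m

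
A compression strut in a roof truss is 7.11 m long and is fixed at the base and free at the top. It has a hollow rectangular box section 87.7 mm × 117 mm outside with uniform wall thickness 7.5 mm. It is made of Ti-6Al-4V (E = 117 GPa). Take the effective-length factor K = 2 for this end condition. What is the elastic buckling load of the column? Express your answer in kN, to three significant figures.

P_cr ≈ 18.9 kN

Inner dimensions: h_i = 117 − 2×7.5 = 102.0 mm, b_i = 87.7 − 2×7.5 = 72.70 mm
Weak-axis I_min = (h_o·b_o³ − h_i·b_i³)/12 with b_o = 87.7, b_i = 72.70 mm (shorter outer/inner sides).
I_min = (117×87.7³ − 102.0×72.70³)/12 = 3.311×10^6 mm⁴
I = 3.311×10^6 mm⁴ = 3.311×10^-6 m⁴
Effective length L_e = K·L = 2 × 7.11 = 14.22 m
P_cr = π²EI / L_e² = π² × 117×10⁹ × 3.311×10^-6 / 14.22² = 1.891×10^4 N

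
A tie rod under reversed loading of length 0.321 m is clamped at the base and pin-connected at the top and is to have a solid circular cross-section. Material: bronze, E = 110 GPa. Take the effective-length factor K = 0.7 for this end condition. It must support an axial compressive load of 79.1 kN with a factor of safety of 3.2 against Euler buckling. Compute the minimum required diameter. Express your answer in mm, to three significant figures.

Required P_cr = n·P = 3.2 × 79.1 = 253.1 kN
L_e = K·L = 0.7 × 0.321 = 0.2247 m
Required I = P_cr·L_e²/(π²E) = 2.531×10^5 × 0.2247² / (π² × 1.10×10^11) = 1.177×10^-8 m⁴
I_req = 1.177×10^4 mm⁴
Solid circle: I = πd⁴/64  ⇒  d = (64I/π)^(1/4) = (64×1.177×10^4/π)^(1/4) = 22.1 mm

d ≈ 22.1 mm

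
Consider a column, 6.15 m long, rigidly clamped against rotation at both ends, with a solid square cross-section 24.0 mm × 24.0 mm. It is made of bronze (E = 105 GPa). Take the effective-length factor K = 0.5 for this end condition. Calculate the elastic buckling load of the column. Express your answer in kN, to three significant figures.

I = a⁴/12 = 24.0⁴/12 = 2.765×10^4 mm⁴
I = 2.765×10^4 mm⁴ = 2.765×10^-8 m⁴
Effective length L_e = K·L = 0.5 × 6.15 = 3.075 m
P_cr = π²EI / L_e² = π² × 105×10⁹ × 2.765×10^-8 / 3.075² = 3.030×10^3 N

P_cr ≈ 3.03 kN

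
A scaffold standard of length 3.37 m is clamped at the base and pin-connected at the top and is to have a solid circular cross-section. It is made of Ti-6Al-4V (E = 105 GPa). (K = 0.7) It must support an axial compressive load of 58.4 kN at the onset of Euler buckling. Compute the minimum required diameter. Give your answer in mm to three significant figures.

d ≈ 50.3 mm

L_e = K·L = 0.7 × 3.37 = 2.359 m
Required I = P_cr·L_e²/(π²E) = 5.840×10^4 × 2.359² / (π² × 1.05×10^11) = 3.136×10^-7 m⁴
I_req = 3.136×10^5 mm⁴
Solid circle: I = πd⁴/64  ⇒  d = (64I/π)^(1/4) = (64×3.136×10^5/π)^(1/4) = 50.3 mm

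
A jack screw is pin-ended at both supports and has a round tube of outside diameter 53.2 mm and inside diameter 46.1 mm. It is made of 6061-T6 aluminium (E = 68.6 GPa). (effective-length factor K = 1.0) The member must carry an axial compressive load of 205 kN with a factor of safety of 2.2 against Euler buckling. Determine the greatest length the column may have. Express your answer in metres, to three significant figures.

d_o = 53.2 mm, d_i = 46.1 mm
I = π(d_o⁴ − d_i⁴)/64 = π(53.2⁴ − 46.10⁴)/64 = 1.715×10^5 mm⁴
I = 1.715×10^-7 m⁴
Required critical load P_cr = n·P = 2.2 × 205 = 451.0 kN = 4.510×10^5 N
From P_cr = π²EI/(K·L)²:  L = (1/K)·√(π²EI/P_cr) = (1/1)·√(π²×6.86×10^10×1.715×10^-7/4.510×10^5)
L = 0.507 m

L_max ≈ 0.507 m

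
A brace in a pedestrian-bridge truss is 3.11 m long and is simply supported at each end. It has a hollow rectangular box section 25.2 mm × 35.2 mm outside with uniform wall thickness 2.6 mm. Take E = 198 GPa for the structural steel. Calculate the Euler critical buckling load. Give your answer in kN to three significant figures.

Inner dimensions: h_i = 35.2 − 2×2.6 = 30.00 mm, b_i = 25.2 − 2×2.6 = 20.00 mm
Weak-axis I_min = (h_o·b_o³ − h_i·b_i³)/12 with b_o = 25.2, b_i = 20.00 mm (shorter outer/inner sides).
I_min = (35.2×25.2³ − 30.00×20.00³)/12 = 2.694×10^4 mm⁴
I = 2.694×10^4 mm⁴ = 2.694×10^-8 m⁴
Effective length L_e = K·L = 1 × 3.11 = 3.110 m
P_cr = π²EI / L_e² = π² × 198×10⁹ × 2.694×10^-8 / 3.110² = 5.443×10^3 N

P_cr ≈ 5.44 kN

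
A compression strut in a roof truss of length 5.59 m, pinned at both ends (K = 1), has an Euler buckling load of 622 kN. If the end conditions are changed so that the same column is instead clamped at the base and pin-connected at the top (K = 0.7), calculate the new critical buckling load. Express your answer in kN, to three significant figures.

P_cr ∝ 1/K², so P_cr,new = P_cr,old × (K_old/K_new)² = 622 × (1/0.7)²
= 622 × 2.041 = 1270 kN

P_cr ≈ 1270 kN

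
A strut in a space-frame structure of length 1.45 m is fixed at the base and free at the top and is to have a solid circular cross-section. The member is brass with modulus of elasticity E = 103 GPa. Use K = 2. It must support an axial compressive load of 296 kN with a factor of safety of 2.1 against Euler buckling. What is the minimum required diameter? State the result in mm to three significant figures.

d ≈ 101 mm

Required P_cr = n·P = 2.1 × 296 = 621.6 kN
L_e = K·L = 2 × 1.45 = 2.900 m
Required I = P_cr·L_e²/(π²E) = 6.216×10^5 × 2.900² / (π² × 1.03×10^11) = 5.142×10^-6 m⁴
I_req = 5.142×10^6 mm⁴
Solid circle: I = πd⁴/64  ⇒  d = (64I/π)^(1/4) = (64×5.142×10^6/π)^(1/4) = 101 mm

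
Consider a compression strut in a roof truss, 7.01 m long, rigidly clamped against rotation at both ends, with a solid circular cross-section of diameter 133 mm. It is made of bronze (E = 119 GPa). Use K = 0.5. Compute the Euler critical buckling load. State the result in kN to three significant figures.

P_cr ≈ 1470 kN

I = πd⁴/64 = π×133⁴/64 = 1.536×10^7 mm⁴
I = 1.536×10^7 mm⁴ = 1.536×10^-5 m⁴
Effective length L_e = K·L = 0.5 × 7.01 = 3.505 m
P_cr = π²EI / L_e² = π² × 119×10⁹ × 1.536×10^-5 / 3.505² = 1.468×10^6 N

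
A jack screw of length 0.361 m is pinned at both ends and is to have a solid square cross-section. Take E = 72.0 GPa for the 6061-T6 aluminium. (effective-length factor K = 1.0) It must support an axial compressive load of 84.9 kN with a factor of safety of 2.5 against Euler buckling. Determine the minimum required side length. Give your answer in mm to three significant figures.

Required P_cr = n·P = 2.5 × 84.9 = 212.2 kN
L_e = K·L = 1 × 0.361 = 0.3610 m
Required I = P_cr·L_e²/(π²E) = 2.123×10^5 × 0.3610² / (π² × 7.20×10^10) = 3.893×10^-8 m⁴
I_req = 3.893×10^4 mm⁴
Solid square: I = a⁴/12  ⇒  a = (12I)^(1/4) = (12×3.893×10^4)^(1/4) = 26.1 mm

a ≈ 26.1 mm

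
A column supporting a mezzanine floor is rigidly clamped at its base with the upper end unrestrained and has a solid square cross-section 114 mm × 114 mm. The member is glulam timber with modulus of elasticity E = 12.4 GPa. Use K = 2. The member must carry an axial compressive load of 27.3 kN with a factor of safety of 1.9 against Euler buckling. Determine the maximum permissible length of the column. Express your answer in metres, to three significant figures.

L_max ≈ 2.88 m

I = a⁴/12 = 114⁴/12 = 1.407×10^7 mm⁴
I = 1.407×10^-5 m⁴
Required critical load P_cr = n·P = 1.9 × 27.3 = 51.87 kN = 5.187×10^4 N
From P_cr = π²EI/(K·L)²:  L = (1/K)·√(π²EI/P_cr) = (1/2)·√(π²×1.24×10^10×1.407×10^-5/5.187×10^4)
L = 2.88 m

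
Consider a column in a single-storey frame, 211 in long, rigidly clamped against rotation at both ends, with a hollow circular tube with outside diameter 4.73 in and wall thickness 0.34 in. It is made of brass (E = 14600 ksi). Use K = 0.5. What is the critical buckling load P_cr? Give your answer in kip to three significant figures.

Inner diameter d_i = 4.73 − 2×0.34 = 4.050 in
I = π(d_o⁴ − d_i⁴)/64 = π(4.73⁴ − 4.050⁴)/64 = 11.36 in⁴
Effective length L_e = K·L = 0.5 × 211 = 105.5 in
P_cr = π²EI / L_e² = π² × 14600×10³ × 11.36 / 105.5² = 1.471×10^5 lb

P_cr ≈ 147 kip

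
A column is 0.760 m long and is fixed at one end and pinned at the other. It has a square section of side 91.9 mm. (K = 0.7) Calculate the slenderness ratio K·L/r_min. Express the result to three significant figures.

For a square r = a/√12 = 91.9/√12 = 26.53 mm
L_e = K·L = 0.7 × 0.760 m = 0.5320 m = 532.00 mm
λ = L_e / r_min = 532.00 / 26.53 = 20.1

λ ≈ 20.1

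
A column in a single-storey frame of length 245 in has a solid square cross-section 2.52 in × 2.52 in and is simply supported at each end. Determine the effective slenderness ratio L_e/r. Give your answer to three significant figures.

λ ≈ 337

I = a⁴/12 = 2.52⁴/12 = 3.361 in⁴
A = 6.350 in²;  r_min = √(I/A) = √(3.361/6.350) = 0.7275 in
L_e = K·L = 1 × 245 = 245.0 in
λ = L_e / r_min = 245.00 / 0.7275 = 337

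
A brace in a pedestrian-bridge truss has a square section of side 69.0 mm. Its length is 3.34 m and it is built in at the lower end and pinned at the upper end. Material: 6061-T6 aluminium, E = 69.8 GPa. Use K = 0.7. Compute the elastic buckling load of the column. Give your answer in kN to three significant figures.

P_cr ≈ 238 kN

I = a⁴/12 = 69.0⁴/12 = 1.889×10^6 mm⁴
I = 1.889×10^6 mm⁴ = 1.889×10^-6 m⁴
Effective length L_e = K·L = 0.7 × 3.34 = 2.338 m
P_cr = π²EI / L_e² = π² × 69.8×10⁹ × 1.889×10^-6 / 2.338² = 2.381×10^5 N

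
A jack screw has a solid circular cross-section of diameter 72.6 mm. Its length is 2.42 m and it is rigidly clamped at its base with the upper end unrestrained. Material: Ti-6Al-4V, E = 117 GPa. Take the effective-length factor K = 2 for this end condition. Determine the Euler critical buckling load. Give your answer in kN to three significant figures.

P_cr ≈ 67.2 kN

I = πd⁴/64 = π×72.6⁴/64 = 1.364×10^6 mm⁴
I = 1.364×10^6 mm⁴ = 1.364×10^-6 m⁴
Effective length L_e = K·L = 2 × 2.42 = 4.840 m
P_cr = π²EI / L_e² = π² × 117×10⁹ × 1.364×10^-6 / 4.840² = 6.722×10^4 N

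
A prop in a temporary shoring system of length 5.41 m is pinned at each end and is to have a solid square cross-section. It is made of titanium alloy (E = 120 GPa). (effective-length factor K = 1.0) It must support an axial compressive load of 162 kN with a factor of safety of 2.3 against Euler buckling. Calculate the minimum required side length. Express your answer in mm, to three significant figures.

a ≈ 103 mm

Required P_cr = n·P = 2.3 × 162 = 372.6 kN
L_e = K·L = 1 × 5.41 = 5.410 m
Required I = P_cr·L_e²/(π²E) = 3.726×10^5 × 5.410² / (π² × 1.20×10^11) = 9.208×10^-6 m⁴
I_req = 9.208×10^6 mm⁴
Solid square: I = a⁴/12  ⇒  a = (12I)^(1/4) = (12×9.208×10^6)^(1/4) = 103 mm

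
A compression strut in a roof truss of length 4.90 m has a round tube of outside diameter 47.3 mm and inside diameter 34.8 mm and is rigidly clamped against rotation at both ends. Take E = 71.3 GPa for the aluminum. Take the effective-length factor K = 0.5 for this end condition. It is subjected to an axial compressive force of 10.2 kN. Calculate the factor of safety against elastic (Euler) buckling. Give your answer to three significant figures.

d_o = 47.3 mm, d_i = 34.8 mm
I = π(d_o⁴ − d_i⁴)/64 = π(47.3⁴ − 34.80⁴)/64 = 1.737×10^5 mm⁴
I = 1.737×10^5 mm⁴ = 1.737×10^-7 m⁴
Effective length L_e = K·L = 0.5 × 4.90 = 2.450 m
P_cr = π²EI / L_e² = π² × 71.3×10⁹ × 1.737×10^-7 / 2.450² = 2.037×10^4 N
Factor of safety n = P_cr / P = 20.365 / 10.2 = 2.00

n ≈ 2.00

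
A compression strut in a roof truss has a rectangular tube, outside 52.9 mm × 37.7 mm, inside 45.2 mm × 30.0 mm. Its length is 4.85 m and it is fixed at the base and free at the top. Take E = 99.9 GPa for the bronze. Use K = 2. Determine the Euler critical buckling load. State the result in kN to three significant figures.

P_cr ≈ 1.41 kN

Weak-axis I_min = (h_o·b_o³ − h_i·b_i³)/12 with b_o = 37.7, b_i = 30.00 mm (shorter outer/inner sides).
I_min = (52.9×37.7³ − 45.20×30.00³)/12 = 1.345×10^5 mm⁴
I = 1.345×10^5 mm⁴ = 1.345×10^-7 m⁴
Effective length L_e = K·L = 2 × 4.85 = 9.700 m
P_cr = π²EI / L_e² = π² × 99.9×10⁹ × 1.345×10^-7 / 9.700² = 1.410×10^3 N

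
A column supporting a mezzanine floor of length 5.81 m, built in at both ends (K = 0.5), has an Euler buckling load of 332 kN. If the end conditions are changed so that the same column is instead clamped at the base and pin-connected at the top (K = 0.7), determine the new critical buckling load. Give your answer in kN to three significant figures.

P_cr ∝ 1/K², so P_cr,new = P_cr,old × (K_old/K_new)² = 332 × (0.5/0.7)²
= 332 × 0.5102 = 169 kN

P_cr ≈ 169 kN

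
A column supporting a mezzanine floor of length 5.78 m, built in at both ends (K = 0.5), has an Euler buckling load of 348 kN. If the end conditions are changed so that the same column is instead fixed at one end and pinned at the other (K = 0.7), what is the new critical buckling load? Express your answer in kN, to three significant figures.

P_cr ∝ 1/K², so P_cr,new = P_cr,old × (K_old/K_new)² = 348 × (0.5/0.7)²
= 348 × 0.5102 = 178 kN

P_cr ≈ 178 kN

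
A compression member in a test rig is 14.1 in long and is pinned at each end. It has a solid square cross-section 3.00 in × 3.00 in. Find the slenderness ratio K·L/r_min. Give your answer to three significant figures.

λ ≈ 16.3

For a square r = a/√12 = 3.00/√12 = 0.8660 in
L_e = K·L = 1 × 14.1 = 14.10 in
λ = L_e / r_min = 14.100 / 0.8660 = 16.3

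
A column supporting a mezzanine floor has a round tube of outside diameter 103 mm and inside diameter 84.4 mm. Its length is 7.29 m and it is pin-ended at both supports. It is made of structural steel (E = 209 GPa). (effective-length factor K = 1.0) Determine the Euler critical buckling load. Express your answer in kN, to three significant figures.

d_o = 103 mm, d_i = 84.4 mm
I = π(d_o⁴ − d_i⁴)/64 = π(103⁴ − 84.40⁴)/64 = 3.034×10^6 mm⁴
I = 3.034×10^6 mm⁴ = 3.034×10^-6 m⁴
Effective length L_e = K·L = 1 × 7.29 = 7.290 m
P_cr = π²EI / L_e² = π² × 209×10⁹ × 3.034×10^-6 / 7.290² = 1.178×10^5 N

P_cr ≈ 118 kN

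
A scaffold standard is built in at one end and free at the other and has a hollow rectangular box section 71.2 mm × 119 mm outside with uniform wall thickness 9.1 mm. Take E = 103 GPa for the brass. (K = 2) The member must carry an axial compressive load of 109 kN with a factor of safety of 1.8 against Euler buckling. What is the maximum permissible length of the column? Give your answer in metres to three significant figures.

L_max ≈ 1.74 m

Inner dimensions: h_i = 119 − 2×9.1 = 100.8 mm, b_i = 71.2 − 2×9.1 = 53.00 mm
Weak-axis I_min = (h_o·b_o³ − h_i·b_i³)/12 with b_o = 71.2, b_i = 53.00 mm (shorter outer/inner sides).
I_min = (119×71.2³ − 100.8×53.00³)/12 = 2.329×10^6 mm⁴
I = 2.329×10^-6 m⁴
Required critical load P_cr = n·P = 1.8 × 109 = 196.2 kN = 1.962×10^5 N
From P_cr = π²EI/(K·L)²:  L = (1/K)·√(π²EI/P_cr) = (1/2)·√(π²×1.03×10^11×2.329×10^-6/1.962×10^5)
L = 1.74 m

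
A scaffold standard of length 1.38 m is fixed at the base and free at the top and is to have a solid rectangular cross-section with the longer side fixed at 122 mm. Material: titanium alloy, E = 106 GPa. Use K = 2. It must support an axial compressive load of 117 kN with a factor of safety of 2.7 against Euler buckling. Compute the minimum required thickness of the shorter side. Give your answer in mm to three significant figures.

b ≈ 60.9 mm

Required P_cr = n·P = 2.7 × 117 = 315.9 kN
L_e = K·L = 2 × 1.38 = 2.760 m
Required I = P_cr·L_e²/(π²E) = 3.159×10^5 × 2.760² / (π² × 1.06×10^11) = 2.300×10^-6 m⁴
I_req = 2.300×10^6 mm⁴
Rectangle, weak axis: I_min = h·b³/12 with h = 122 mm fixed  ⇒  b = (12I/h)^(1/3) = 60.9 mm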